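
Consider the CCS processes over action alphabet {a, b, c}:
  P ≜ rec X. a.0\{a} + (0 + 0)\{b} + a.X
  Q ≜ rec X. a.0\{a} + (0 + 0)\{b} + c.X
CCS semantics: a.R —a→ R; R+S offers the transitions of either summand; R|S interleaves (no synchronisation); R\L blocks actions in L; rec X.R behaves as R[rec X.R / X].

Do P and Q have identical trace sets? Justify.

traces(P) ≠ traces(Q) — witness ⟨aa⟩

LTS(P): 2 reachable states
  p0 = rec X. a.0\{a} + (0 + 0)\{b} + a.X → ··a··> p0, ··a··> p1
  p1 = 0\{a} → deadlocked
LTS(Q): 2 reachable states
  q0 = rec X. a.0\{a} + (0 + 0)\{b} + c.X → ··a··> q1, ··c··> q0
  q1 = 0\{a} → deadlocked
Run σ = ⟨aa⟩ on P: start {p0}
  after a @ step 1: {p0, p1}
  after a @ step 2: {p0, p1}
  P completes σ.
Run σ = ⟨aa⟩ on Q: start {q0}
  after a @ step 1: {q1}
  after a @ step 2: ∅ (Q stuck)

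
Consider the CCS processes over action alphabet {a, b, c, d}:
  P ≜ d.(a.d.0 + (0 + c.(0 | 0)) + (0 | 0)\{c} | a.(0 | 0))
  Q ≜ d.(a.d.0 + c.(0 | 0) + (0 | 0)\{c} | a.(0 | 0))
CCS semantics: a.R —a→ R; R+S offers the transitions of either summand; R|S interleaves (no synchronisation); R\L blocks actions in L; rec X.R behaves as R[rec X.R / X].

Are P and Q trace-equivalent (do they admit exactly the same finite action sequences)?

P's transition system — 6 states:
  m0 = d.(a.d.0 + (0 + c.(0 | 0)) + (0 | 0)\{c} | a.(0 | 0)) ⊢ -d-> m1
  m1 = a.d.0 + (0 + c.(0 | 0)) + (0 | 0)\{c} | a.(0 | 0) ⊢ -a-> m2, -a-> m3, -c-> m4
  m2 = (0 | 0)\{c} | (0 | 0) ⊢ ∅
  m3 = d.0 ⊢ -d-> m5
  m4 = 0 | 0 ⊢ ∅
  m5 = 0 ⊢ ∅
Q's transition system — 6 states:
  n0 = d.(a.d.0 + c.(0 | 0) + (0 | 0)\{c} | a.(0 | 0)) ⊢ -d-> n1
  n1 = a.d.0 + c.(0 | 0) + (0 | 0)\{c} | a.(0 | 0) ⊢ -a-> n2, -a-> n3, -c-> n4
  n2 = (0 | 0)\{c} | (0 | 0) ⊢ ∅
  n3 = d.0 ⊢ -d-> n5
  n4 = 0 | 0 ⊢ ∅
  n5 = 0 ⊢ ∅
Bisimilarity quotient blocks:
  B0 = {m0, n0}
  B1 = {m1, n1}
  B2 = {m2, m4, m5, n2, n4, n5}
  B3 = {m3, n3}
m0 ∈ B0, n0 ∈ B0 → same block
Bisimilar ⇒ trace-equivalent.

YES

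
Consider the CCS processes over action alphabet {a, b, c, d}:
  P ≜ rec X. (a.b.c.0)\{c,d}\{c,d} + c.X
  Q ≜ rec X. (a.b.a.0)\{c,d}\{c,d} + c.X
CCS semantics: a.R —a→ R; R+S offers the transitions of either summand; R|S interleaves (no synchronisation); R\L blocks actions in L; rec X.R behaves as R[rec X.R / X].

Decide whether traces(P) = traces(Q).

NO — witness ⟨aba⟩

P's transition system — 3 states:
  u0 = rec X. (a.b.c.0)\{c,d}\{c,d} + c.X :: -a-> u1, -c-> u0
  u1 = (b.c.0)\{c,d}\{c,d} :: -b-> u2
  u2 = (c.0)\{c,d}\{c,d} :: (no moves)
Q's transition system — 4 states:
  v0 = rec X. (a.b.a.0)\{c,d}\{c,d} + c.X :: -a-> v1, -c-> v0
  v1 = (b.a.0)\{c,d}\{c,d} :: -b-> v2
  v2 = (a.0)\{c,d}\{c,d} :: -a-> v3
  v3 = 0\{c,d}\{c,d} :: (no moves)
Trace ⟨aba⟩ through Q, begin at {v0}:
  step 1 (a): {v1}
  step 2 (b): {v2}
  step 3 (a): {v3}
  Q completes σ.
Trace ⟨aba⟩ through P, begin at {u0}:
  step 1 (a): {u1}
  step 2 (b): {u2}
  step 3 (a): ∅  — P cannot continue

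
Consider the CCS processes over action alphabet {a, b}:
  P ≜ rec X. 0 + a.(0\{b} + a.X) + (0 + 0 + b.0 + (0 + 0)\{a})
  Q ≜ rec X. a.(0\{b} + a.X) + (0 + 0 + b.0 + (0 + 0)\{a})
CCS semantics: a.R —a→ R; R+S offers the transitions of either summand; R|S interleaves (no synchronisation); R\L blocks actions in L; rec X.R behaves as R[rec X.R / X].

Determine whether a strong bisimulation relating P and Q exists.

bisimilar

P's transition system — 3 states:
  u0 = rec X. 0 + a.(0\{b} + a.X) + (0 + 0 + b.0 + (0 + 0)\{a}) | —a→ u1, —b→ u2
  u1 = 0\{b} + a.(rec X. 0 + a.(0\{b} + a.X) + (0 + 0 + b.0 + (0 + 0)\{a})) | —a→ u0
  u2 = 0 | ∅
Q's transition system — 3 states:
  v0 = rec X. a.(0\{b} + a.X) + (0 + 0 + b.0 + (0 + 0)\{a}) | —a→ v1, —b→ v2
  v1 = 0\{b} + a.(rec X. a.(0\{b} + a.X) + (0 + 0 + b.0 + (0 + 0)\{a})) | —a→ v0
  v2 = 0 | ∅
Bisimilarity quotient blocks:
  B0 = {u0, v0}
  B1 = {u2, v2}
  B2 = {u1, v1}
u0 ∈ B0, v0 ∈ B0 → same block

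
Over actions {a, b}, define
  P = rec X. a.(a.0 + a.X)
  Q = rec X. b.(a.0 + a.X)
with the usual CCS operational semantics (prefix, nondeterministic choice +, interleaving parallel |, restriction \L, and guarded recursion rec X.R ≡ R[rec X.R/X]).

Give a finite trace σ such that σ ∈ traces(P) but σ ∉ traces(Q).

Reachable graph of P (3 states):
  u0 = rec X. a.(a.0 + a.X) ⊢ -a-> u1
  u1 = a.0 + a.(rec X. a.(a.0 + a.X)) ⊢ -a-> u0, -a-> u2
  u2 = 0 ⊢ stopped
Reachable graph of Q (3 states):
  v0 = rec X. b.(a.0 + a.X) ⊢ -b-> v1
  v1 = a.0 + a.(rec X. b.(a.0 + a.X)) ⊢ -a-> v0, -a-> v2
  v2 = 0 ⊢ stopped
Executing a from P (initial set {u0}):
  step 1 (a): {u1}
  — P admits the full trace.
Executing a from Q (initial set {v0}):
  step 1 (a): ∅  — Q cannot continue

a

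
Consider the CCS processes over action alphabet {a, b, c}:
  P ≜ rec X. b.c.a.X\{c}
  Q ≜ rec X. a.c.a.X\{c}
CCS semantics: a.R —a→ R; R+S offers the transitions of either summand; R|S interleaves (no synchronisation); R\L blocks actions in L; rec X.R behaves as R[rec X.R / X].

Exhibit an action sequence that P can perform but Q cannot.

Reachable graph of P (5 states):
  s0 = rec X. b.c.a.X\{c} ⊢ ··b··> s1
  s1 = c.a.(rec X. b.c.a.X\{c})\{c} ⊢ ··c··> s2
  s2 = a.(rec X. b.c.a.X\{c})\{c} ⊢ ··a··> s3
  s3 = (rec X. b.c.a.X\{c})\{c} ⊢ ··b··> s4
  s4 = (c.a.(rec X. b.c.a.X\{c})\{c})\{c} ⊢ ·
Reachable graph of Q (5 states):
  t0 = rec X. a.c.a.X\{c} ⊢ ··a··> t1
  t1 = c.a.(rec X. a.c.a.X\{c})\{c} ⊢ ··c··> t2
  t2 = a.(rec X. a.c.a.X\{c})\{c} ⊢ ··a··> t3
  t3 = (rec X. a.c.a.X\{c})\{c} ⊢ ··a··> t4
  t4 = (c.a.(rec X. a.c.a.X\{c})\{c})\{c} ⊢ ·
Trace ⟨b⟩ through P, begin at {s0}:
  after b @ step 1: {s1}
  ✓ P
Trace ⟨b⟩ through Q, begin at {t0}:
  after b @ step 1: ∅ (Q stuck)

b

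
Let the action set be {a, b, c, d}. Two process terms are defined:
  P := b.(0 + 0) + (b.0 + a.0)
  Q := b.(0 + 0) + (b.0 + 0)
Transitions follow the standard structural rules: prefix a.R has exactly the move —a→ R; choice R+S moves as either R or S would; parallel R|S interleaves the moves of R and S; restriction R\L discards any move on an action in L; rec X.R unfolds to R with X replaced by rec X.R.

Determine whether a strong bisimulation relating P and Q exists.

LTS(P): 3 reachable states
  s0 = b.(0 + 0) + (b.0 + a.0) :: —a→ s1, —b→ s1, —b→ s2
  s1 = 0 :: ·
  s2 = 0 + 0 :: ·
LTS(Q): 3 reachable states
  t0 = b.(0 + 0) + (b.0 + 0) :: —b→ t1, —b→ t2
  t1 = 0 :: ·
  t2 = 0 + 0 :: ·
Bisimilarity quotient blocks:
  B0 = {s0}
  B1 = {s1, s2, t1, t2}
  B2 = {t0}
s0 ∈ B0, t0 ∈ B2 → different blocks

not bisimilar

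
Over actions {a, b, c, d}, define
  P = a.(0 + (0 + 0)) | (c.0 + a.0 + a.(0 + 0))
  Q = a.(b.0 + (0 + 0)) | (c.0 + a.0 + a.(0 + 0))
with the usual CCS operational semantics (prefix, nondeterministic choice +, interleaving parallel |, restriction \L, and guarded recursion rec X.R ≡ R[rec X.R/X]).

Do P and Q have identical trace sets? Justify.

Reachable graph of P (6 states):
  s0 = a.(0 + (0 + 0)) | (c.0 + a.0 + a.(0 + 0)) | =a=> s1, =a=> s2, =a=> s3, =c=> s3
  s1 = (0 + (0 + 0)) | (c.0 + a.0 + a.(0 + 0)) | =a=> s4, =a=> s5, =c=> s5
  s2 = a.(0 + (0 + 0)) | (0 + 0) | =a=> s4
  s3 = a.(0 + (0 + 0)) | 0 | =a=> s5
  s4 = (0 + (0 + 0)) | (0 + 0) | (no moves)
  s5 = (0 + (0 + 0)) | 0 | (no moves)
Reachable graph of Q (9 states):
  t0 = a.(b.0 + (0 + 0)) | (c.0 + a.0 + a.(0 + 0)) | =a=> t1, =a=> t2, =a=> t3, =c=> t3
  t1 = (b.0 + (0 + 0)) | (c.0 + a.0 + a.(0 + 0)) | =a=> t4, =a=> t5, =b=> t6, =c=> t5
  t2 = a.(b.0 + (0 + 0)) | (0 + 0) | =a=> t4
  t3 = a.(b.0 + (0 + 0)) | 0 | =a=> t5
  t4 = (b.0 + (0 + 0)) | (0 + 0) | =b=> t7
  t5 = (b.0 + (0 + 0)) | 0 | =b=> t8
  t6 = 0 | (c.0 + a.0 + a.(0 + 0)) | =a=> t7, =a=> t8, =c=> t8
  t7 = 0 | (0 + 0) | (no moves)
  t8 = 0 | 0 | (no moves)
Trace ⟨ab⟩ through Q, begin at {t0}:
  [1] a ⇒ {t1, t2, t3}
  [2] b ⇒ {t6}
  Q completes σ.
Trace ⟨ab⟩ through P, begin at {s0}:
  [1] a ⇒ {s1, s2, s3}
  [2] b ⇒ ∅  — P cannot continue

trace-distinct — witness ⟨ab⟩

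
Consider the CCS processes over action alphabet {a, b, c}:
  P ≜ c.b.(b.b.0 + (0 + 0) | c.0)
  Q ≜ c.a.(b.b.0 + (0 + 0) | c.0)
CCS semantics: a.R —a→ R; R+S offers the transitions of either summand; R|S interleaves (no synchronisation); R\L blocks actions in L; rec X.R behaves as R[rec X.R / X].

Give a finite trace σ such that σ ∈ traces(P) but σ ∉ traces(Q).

cb

LTS(P): 6 reachable states
  m0 = c.b.(b.b.0 + (0 + 0) | c.0) ⊢ =c=> m1
  m1 = b.(b.b.0 + (0 + 0) | c.0) ⊢ =b=> m2
  m2 = b.b.0 + (0 + 0) | c.0 ⊢ =b=> m3, =c=> m4
  m3 = b.0 ⊢ =b=> m5
  m4 = (0 + 0) | 0 ⊢ stopped
  m5 = 0 ⊢ stopped
LTS(Q): 6 reachable states
  n0 = c.a.(b.b.0 + (0 + 0) | c.0) ⊢ =c=> n1
  n1 = a.(b.b.0 + (0 + 0) | c.0) ⊢ =a=> n2
  n2 = b.b.0 + (0 + 0) | c.0 ⊢ =b=> n3, =c=> n4
  n3 = b.0 ⊢ =b=> n5
  n4 = (0 + 0) | 0 ⊢ stopped
  n5 = 0 ⊢ stopped
Run σ = ⟨cb⟩ on P: start {m0}
  step 1 (c): {m1}
  step 2 (b): {m2}
  — P admits the full trace.
Run σ = ⟨cb⟩ on Q: start {n0}
  step 1 (c): {n1}
  step 2 (b): no successor for Q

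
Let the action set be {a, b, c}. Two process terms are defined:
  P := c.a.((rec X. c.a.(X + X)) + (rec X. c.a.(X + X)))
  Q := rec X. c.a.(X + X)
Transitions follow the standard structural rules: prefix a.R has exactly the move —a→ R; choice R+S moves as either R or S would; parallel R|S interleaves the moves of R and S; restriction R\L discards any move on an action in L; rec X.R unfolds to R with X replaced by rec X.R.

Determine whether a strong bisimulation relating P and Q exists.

Reachable graph of P (3 states):
  m0 = c.a.((rec X. c.a.(X + X)) + (rec X. c.a.(X + X))) ⊢ ··c··> m1
  m1 = a.((rec X. c.a.(X + X)) + (rec X. c.a.(X + X))) ⊢ ··a··> m2
  m2 = (rec X. c.a.(X + X)) + (rec X. c.a.(X + X)) ⊢ ··c··> m1
Reachable graph of Q (3 states):
  n0 = rec X. c.a.(X + X) ⊢ ··c··> n1
  n1 = a.((rec X. c.a.(X + X)) + (rec X. c.a.(X + X))) ⊢ ··a··> n2
  n2 = (rec X. c.a.(X + X)) + (rec X. c.a.(X + X)) ⊢ ··c··> n1
Coarsest stable partition (strong bisimilarity classes):
  B0 = {m0, m2, n0, n2}
  B1 = {m1, n1}
m0 ∈ B0, n0 ∈ B0 → same block

bisimilar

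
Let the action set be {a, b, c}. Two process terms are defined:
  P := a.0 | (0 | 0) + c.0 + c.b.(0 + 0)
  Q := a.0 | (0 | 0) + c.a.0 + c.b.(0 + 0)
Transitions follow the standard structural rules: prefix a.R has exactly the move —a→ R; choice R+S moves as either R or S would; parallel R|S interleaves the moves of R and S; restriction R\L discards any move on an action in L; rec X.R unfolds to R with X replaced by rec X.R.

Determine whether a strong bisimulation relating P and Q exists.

LTS(P): 5 reachable states
  p0 = a.0 | (0 | 0) + c.0 + c.b.(0 + 0) → -a-> p1, -c-> p2, -c-> p3
  p1 = 0 | (0 | 0) → deadlocked
  p2 = 0 → deadlocked
  p3 = b.(0 + 0) → -b-> p4
  p4 = 0 + 0 → deadlocked
LTS(Q): 6 reachable states
  q0 = a.0 | (0 | 0) + c.a.0 + c.b.(0 + 0) → -a-> q1, -c-> q2, -c-> q3
  q1 = 0 | (0 | 0) → deadlocked
  q2 = a.0 → -a-> q4
  q3 = b.(0 + 0) → -b-> q5
  q4 = 0 → deadlocked
  q5 = 0 + 0 → deadlocked
Coarsest stable partition (strong bisimilarity classes):
  B0 = {p0}
  B1 = {p3, q3}
  B2 = {p1, p2, p4, q1, q4, q5}
  B3 = {q0}
  B4 = {q2}
p0 ∈ B0, q0 ∈ B3 → different blocks

P ≁ Q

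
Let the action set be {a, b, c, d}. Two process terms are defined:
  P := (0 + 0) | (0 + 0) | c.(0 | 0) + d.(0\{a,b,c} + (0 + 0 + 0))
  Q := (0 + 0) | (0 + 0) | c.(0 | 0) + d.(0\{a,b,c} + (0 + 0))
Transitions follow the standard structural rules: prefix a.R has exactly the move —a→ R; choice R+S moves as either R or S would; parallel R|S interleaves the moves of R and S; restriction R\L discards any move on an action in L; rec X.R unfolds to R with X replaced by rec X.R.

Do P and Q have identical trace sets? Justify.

P's transition system — 3 states:
  u0 = (0 + 0) | (0 + 0) | c.(0 | 0) + d.(0\{a,b,c} + (0 + 0 + 0)) → ··c··> u1, ··d··> u2
  u1 = (0 + 0) | (0 + 0) | (0 | 0) → (no moves)
  u2 = 0\{a,b,c} + (0 + 0 + 0) → (no moves)
Q's transition system — 3 states:
  v0 = (0 + 0) | (0 + 0) | c.(0 | 0) + d.(0\{a,b,c} + (0 + 0)) → ··c··> v1, ··d··> v2
  v1 = (0 + 0) | (0 + 0) | (0 | 0) → (no moves)
  v2 = 0\{a,b,c} + (0 + 0) → (no moves)
Bisimilarity quotient blocks:
  B0 = {u0, v0}
  B1 = {u1, u2, v1, v2}
u0 ∈ B0, v0 ∈ B0 → same block
Bisimilar ⇒ trace-equivalent.

YES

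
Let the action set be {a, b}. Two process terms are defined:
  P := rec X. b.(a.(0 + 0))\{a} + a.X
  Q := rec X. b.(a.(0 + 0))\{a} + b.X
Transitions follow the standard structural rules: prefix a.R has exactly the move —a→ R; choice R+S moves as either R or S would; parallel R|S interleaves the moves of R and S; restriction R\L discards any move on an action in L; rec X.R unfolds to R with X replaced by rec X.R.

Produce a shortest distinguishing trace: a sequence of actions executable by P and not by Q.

a

P's transition system — 2 states:
  s0 = rec X. b.(a.(0 + 0))\{a} + a.X → ··a··> s0, ··b··> s1
  s1 = (a.(0 + 0))\{a} → ∅
Q's transition system — 2 states:
  t0 = rec X. b.(a.(0 + 0))\{a} + b.X → ··b··> t0, ··b··> t1
  t1 = (a.(0 + 0))\{a} → ∅
Trace ⟨a⟩ through P, begin at {s0}:
  after a @ step 1: {s0}
  ✓ P
Trace ⟨a⟩ through Q, begin at {t0}:
  after a @ step 1: ∅ (Q stuck)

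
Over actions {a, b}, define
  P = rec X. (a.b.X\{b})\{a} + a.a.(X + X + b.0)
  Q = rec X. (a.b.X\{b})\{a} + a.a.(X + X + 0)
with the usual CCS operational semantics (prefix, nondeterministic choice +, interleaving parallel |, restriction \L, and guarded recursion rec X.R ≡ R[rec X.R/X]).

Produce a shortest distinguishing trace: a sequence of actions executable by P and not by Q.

P's transition system — 4 states:
  p0 = rec X. (a.b.X\{b})\{a} + a.a.(X + X + b.0) ⊢ --a--▸ p1
  p1 = a.((rec X. (a.b.X\{b})\{a} + a.a.(X + X + b.0)) + (rec X. (a.b.X\{b})\{a} + a.a.(X + X + b.0)) + b.0) ⊢ --a--▸ p2
  p2 = (rec X. (a.b.X\{b})\{a} + a.a.(X + X + b.0)) + (rec X. (a.b.X\{b})\{a} + a.a.(X + X + b.0)) + b.0 ⊢ --a--▸ p1, --b--▸ p3
  p3 = 0 ⊢ (no moves)
Q's transition system — 3 states:
  q0 = rec X. (a.b.X\{b})\{a} + a.a.(X + X + 0) ⊢ --a--▸ q1
  q1 = a.((rec X. (a.b.X\{b})\{a} + a.a.(X + X + 0)) + (rec X. (a.b.X\{b})\{a} + a.a.(X + X + 0)) + 0) ⊢ --a--▸ q2
  q2 = (rec X. (a.b.X\{b})\{a} + a.a.(X + X + 0)) + (rec X. (a.b.X\{b})\{a} + a.a.(X + X + 0)) + 0 ⊢ --a--▸ q1
Run σ = ⟨aab⟩ on P: start {p0}
  step 1 (a): {p1}
  step 2 (a): {p2}
  step 3 (b): {p3}
  ✓ P
Run σ = ⟨aab⟩ on Q: start {q0}
  step 1 (a): {q1}
  step 2 (a): {q2}
  step 3 (b): no successor for Q

aab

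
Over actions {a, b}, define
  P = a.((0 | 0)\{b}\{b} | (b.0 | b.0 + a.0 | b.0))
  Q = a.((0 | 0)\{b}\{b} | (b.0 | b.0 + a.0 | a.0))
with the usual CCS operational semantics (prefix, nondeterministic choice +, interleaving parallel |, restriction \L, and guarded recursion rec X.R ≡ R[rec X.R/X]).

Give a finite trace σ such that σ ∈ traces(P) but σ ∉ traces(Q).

Reachable graph of P (6 states):
  s0 = a.((0 | 0)\{b}\{b} | (b.0 | b.0 + a.0 | b.0)) | =a=> s1
  s1 = (0 | 0)\{b}\{b} | (b.0 | b.0 + a.0 | b.0) | =a=> s2, =b=> s2, =b=> s3, =b=> s4
  s2 = (0 | 0)\{b}\{b} | (0 | b.0) | =b=> s5
  s3 = (0 | 0)\{b}\{b} | (a.0 | 0) | =a=> s5
  s4 = (0 | 0)\{b}\{b} | (b.0 | 0) | =b=> s5
  s5 = (0 | 0)\{b}\{b} | (0 | 0) | (no moves)
Reachable graph of Q (7 states):
  t0 = a.((0 | 0)\{b}\{b} | (b.0 | b.0 + a.0 | a.0)) | =a=> t1
  t1 = (0 | 0)\{b}\{b} | (b.0 | b.0 + a.0 | a.0) | =a=> t2, =a=> t3, =b=> t4, =b=> t5
  t2 = (0 | 0)\{b}\{b} | (0 | a.0) | =a=> t6
  t3 = (0 | 0)\{b}\{b} | (a.0 | 0) | =a=> t6
  t4 = (0 | 0)\{b}\{b} | (0 | b.0) | =b=> t6
  t5 = (0 | 0)\{b}\{b} | (b.0 | 0) | =b=> t6
  t6 = (0 | 0)\{b}\{b} | (0 | 0) | (no moves)
Trace ⟨aab⟩ through P, begin at {s0}:
  after a @ step 1: {s1}
  after a @ step 2: {s2}
  after b @ step 3: {s5}
  ✓ P
Trace ⟨aab⟩ through Q, begin at {t0}:
  after a @ step 1: {t1}
  after a @ step 2: {t2, t3}
  after b @ step 3: ∅ (Q stuck)

aab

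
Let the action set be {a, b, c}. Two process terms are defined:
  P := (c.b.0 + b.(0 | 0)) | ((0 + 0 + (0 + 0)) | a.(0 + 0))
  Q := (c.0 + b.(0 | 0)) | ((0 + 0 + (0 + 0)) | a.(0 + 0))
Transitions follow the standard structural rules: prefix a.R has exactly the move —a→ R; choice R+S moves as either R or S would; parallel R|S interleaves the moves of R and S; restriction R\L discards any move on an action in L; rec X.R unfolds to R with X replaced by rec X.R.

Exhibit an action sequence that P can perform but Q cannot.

Reachable graph of P (8 states):
  u0 = (c.b.0 + b.(0 | 0)) | ((0 + 0 + (0 + 0)) | a.(0 + 0)) :: ··a··> u1, ··b··> u2, ··c··> u3
  u1 = (c.b.0 + b.(0 | 0)) | ((0 + 0 + (0 + 0)) | (0 + 0)) :: ··b··> u4, ··c··> u5
  u2 = 0 | 0 | ((0 + 0 + (0 + 0)) | a.(0 + 0)) :: ··a··> u4
  u3 = b.0 | ((0 + 0 + (0 + 0)) | a.(0 + 0)) :: ··a··> u5, ··b··> u6
  u4 = 0 | 0 | ((0 + 0 + (0 + 0)) | (0 + 0)) :: ·
  u5 = b.0 | ((0 + 0 + (0 + 0)) | (0 + 0)) :: ··b··> u7
  u6 = 0 | ((0 + 0 + (0 + 0)) | a.(0 + 0)) :: ··a··> u7
  u7 = 0 | ((0 + 0 + (0 + 0)) | (0 + 0)) :: ·
Reachable graph of Q (6 states):
  v0 = (c.0 + b.(0 | 0)) | ((0 + 0 + (0 + 0)) | a.(0 + 0)) :: ··a··> v1, ··b··> v2, ··c··> v3
  v1 = (c.0 + b.(0 | 0)) | ((0 + 0 + (0 + 0)) | (0 + 0)) :: ··b··> v4, ··c··> v5
  v2 = 0 | 0 | ((0 + 0 + (0 + 0)) | a.(0 + 0)) :: ··a··> v4
  v3 = 0 | ((0 + 0 + (0 + 0)) | a.(0 + 0)) :: ··a··> v5
  v4 = 0 | 0 | ((0 + 0 + (0 + 0)) | (0 + 0)) :: ·
  v5 = 0 | ((0 + 0 + (0 + 0)) | (0 + 0)) :: ·
Trace ⟨cb⟩ through P, begin at {u0}:
  step 1 (c): {u3}
  step 2 (b): {u6}
  P completes σ.
Trace ⟨cb⟩ through Q, begin at {v0}:
  step 1 (c): {v3}
  step 2 (b): ∅ (Q stuck)

cb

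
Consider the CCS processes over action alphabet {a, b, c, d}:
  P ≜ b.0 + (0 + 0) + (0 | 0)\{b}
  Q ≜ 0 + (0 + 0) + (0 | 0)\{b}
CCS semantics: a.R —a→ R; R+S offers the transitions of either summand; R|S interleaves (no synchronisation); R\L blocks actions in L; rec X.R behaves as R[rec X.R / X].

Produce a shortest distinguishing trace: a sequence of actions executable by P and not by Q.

b

Reachable graph of P (2 states):
  m0 = b.0 + (0 + 0) + (0 | 0)\{b} :: --b--▸ m1
  m1 = 0 :: deadlocked
Reachable graph of Q (1 states):
  n0 = 0 + (0 + 0) + (0 | 0)\{b} :: deadlocked
Trace ⟨b⟩ through P, begin at {m0}:
  [1] b ⇒ {m1}
  — P admits the full trace.
Trace ⟨b⟩ through Q, begin at {n0}:
  [1] b ⇒ no successor for Q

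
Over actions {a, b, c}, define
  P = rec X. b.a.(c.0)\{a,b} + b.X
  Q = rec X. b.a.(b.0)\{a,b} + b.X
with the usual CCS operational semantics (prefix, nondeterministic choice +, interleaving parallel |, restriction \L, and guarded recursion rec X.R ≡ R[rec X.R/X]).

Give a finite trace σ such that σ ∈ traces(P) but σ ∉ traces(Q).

P's transition system — 4 states:
  m0 = rec X. b.a.(c.0)\{a,b} + b.X → ··b··> m0, ··b··> m1
  m1 = a.(c.0)\{a,b} → ··a··> m2
  m2 = (c.0)\{a,b} → ··c··> m3
  m3 = 0\{a,b} → stopped
Q's transition system — 3 states:
  n0 = rec X. b.a.(b.0)\{a,b} + b.X → ··b··> n0, ··b··> n1
  n1 = a.(b.0)\{a,b} → ··a··> n2
  n2 = (b.0)\{a,b} → stopped
Executing bac from P (initial set {m0}):
  [1] b ⇒ {m0, m1}
  [2] a ⇒ {m2}
  [3] c ⇒ {m3}
  — P admits the full trace.
Executing bac from Q (initial set {n0}):
  [1] b ⇒ {n0, n1}
  [2] a ⇒ {n2}
  [3] c ⇒ ∅ (Q stuck)

bac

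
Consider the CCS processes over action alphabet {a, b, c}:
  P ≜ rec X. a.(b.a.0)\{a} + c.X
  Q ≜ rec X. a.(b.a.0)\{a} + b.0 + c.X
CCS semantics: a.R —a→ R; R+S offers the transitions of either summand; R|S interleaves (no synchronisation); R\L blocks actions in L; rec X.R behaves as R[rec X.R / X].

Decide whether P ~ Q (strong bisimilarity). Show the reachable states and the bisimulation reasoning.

Reachable graph of P (3 states):
  s0 = rec X. a.(b.a.0)\{a} + c.X :: -a-> s1, -c-> s0
  s1 = (b.a.0)\{a} :: -b-> s2
  s2 = (a.0)\{a} :: (no moves)
Reachable graph of Q (4 states):
  t0 = rec X. a.(b.a.0)\{a} + b.0 + c.X :: -a-> t1, -b-> t2, -c-> t0
  t1 = (b.a.0)\{a} :: -b-> t3
  t2 = 0 :: (no moves)
  t3 = (a.0)\{a} :: (no moves)
Bisimilarity quotient blocks:
  B0 = {s0}
  B1 = {s1, t1}
  B2 = {s2, t2, t3}
  B3 = {t0}
s0 ∈ B0, t0 ∈ B3 → different blocks

P ≁ Q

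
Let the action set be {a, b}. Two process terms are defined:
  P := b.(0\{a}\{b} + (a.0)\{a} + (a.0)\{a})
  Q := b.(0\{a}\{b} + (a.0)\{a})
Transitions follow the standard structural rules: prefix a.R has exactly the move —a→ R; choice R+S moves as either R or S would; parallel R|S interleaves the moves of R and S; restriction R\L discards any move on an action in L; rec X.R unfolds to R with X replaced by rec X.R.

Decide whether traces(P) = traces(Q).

traces(P) = traces(Q)

LTS(P): 2 reachable states
  m0 = b.(0\{a}\{b} + (a.0)\{a} + (a.0)\{a}) → =b=> m1
  m1 = 0\{a}\{b} + (a.0)\{a} + (a.0)\{a} → ∅
LTS(Q): 2 reachable states
  n0 = b.(0\{a}\{b} + (a.0)\{a}) → =b=> n1
  n1 = 0\{a}\{b} + (a.0)\{a} → ∅
Bisimilarity quotient blocks:
  B0 = {m0, n0}
  B1 = {m1, n1}
m0 ∈ B0, n0 ∈ B0 → same block
Bisimilar ⇒ trace-equivalent.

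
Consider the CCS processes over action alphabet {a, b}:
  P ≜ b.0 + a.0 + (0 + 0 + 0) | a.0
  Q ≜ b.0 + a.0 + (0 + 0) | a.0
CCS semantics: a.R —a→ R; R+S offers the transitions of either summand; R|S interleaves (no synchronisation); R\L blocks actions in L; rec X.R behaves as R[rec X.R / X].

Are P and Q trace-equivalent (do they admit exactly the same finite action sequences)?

traces(P) = traces(Q)

Reachable graph of P (3 states):
  p0 = b.0 + a.0 + (0 + 0 + 0) | a.0 | =a=> p1, =a=> p2, =b=> p2
  p1 = (0 + 0 + 0) | 0 | (no moves)
  p2 = 0 | (no moves)
Reachable graph of Q (3 states):
  q0 = b.0 + a.0 + (0 + 0) | a.0 | =a=> q1, =a=> q2, =b=> q2
  q1 = (0 + 0) | 0 | (no moves)
  q2 = 0 | (no moves)
Partition-refinement fixed point:
  B0 = {p0, q0}
  B1 = {p1, p2, q1, q2}
p0 ∈ B0, q0 ∈ B0 → same block
Bisimilar ⇒ trace-equivalent.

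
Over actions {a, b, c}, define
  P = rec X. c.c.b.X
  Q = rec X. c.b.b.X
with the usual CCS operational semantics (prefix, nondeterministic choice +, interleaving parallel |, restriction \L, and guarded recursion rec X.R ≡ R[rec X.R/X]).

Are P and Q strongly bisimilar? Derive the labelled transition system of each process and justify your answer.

NO

P's transition system — 3 states:
  u0 = rec X. c.c.b.X ⊢ --c--▸ u1
  u1 = c.b.(rec X. c.c.b.X) ⊢ --c--▸ u2
  u2 = b.(rec X. c.c.b.X) ⊢ --b--▸ u0
Q's transition system — 3 states:
  v0 = rec X. c.b.b.X ⊢ --c--▸ v1
  v1 = b.b.(rec X. c.b.b.X) ⊢ --b--▸ v2
  v2 = b.(rec X. c.b.b.X) ⊢ --b--▸ v0
Coarsest stable partition (strong bisimilarity classes):
  B0 = {u0}
  B1 = {u1}
  B2 = {u2}
  B3 = {v0}
  B4 = {v1}
  B5 = {v2}
u0 ∈ B0, v0 ∈ B3 → different blocks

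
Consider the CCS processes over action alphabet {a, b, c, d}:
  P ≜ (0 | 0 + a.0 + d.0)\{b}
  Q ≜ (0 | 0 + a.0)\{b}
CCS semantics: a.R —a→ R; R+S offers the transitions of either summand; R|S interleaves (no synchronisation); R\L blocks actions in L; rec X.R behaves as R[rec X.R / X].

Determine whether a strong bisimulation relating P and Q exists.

LTS(P): 2 reachable states
  u0 = (0 | 0 + a.0 + d.0)\{b} has moves —a→ u1, —d→ u1
  u1 = 0\{b} has moves stopped
LTS(Q): 2 reachable states
  v0 = (0 | 0 + a.0)\{b} has moves —a→ v1
  v1 = 0\{b} has moves stopped
Partition-refinement fixed point:
  B0 = {u0}
  B1 = {u1, v1}
  B2 = {v0}
u0 ∈ B0, v0 ∈ B2 → different blocks

P ≁ Q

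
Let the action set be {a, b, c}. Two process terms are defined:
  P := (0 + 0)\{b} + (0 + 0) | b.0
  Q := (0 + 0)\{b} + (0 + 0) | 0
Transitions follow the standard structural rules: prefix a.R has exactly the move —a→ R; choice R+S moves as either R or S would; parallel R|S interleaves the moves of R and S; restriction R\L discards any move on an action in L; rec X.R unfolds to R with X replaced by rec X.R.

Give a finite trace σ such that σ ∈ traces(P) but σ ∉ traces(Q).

LTS(P): 2 reachable states
  u0 = (0 + 0)\{b} + (0 + 0) | b.0 :: ··b··> u1
  u1 = (0 + 0) | 0 :: ·
LTS(Q): 1 reachable states
  v0 = (0 + 0)\{b} + (0 + 0) | 0 :: ·
Run σ = ⟨b⟩ on P: start {u0}
  after b @ step 1: {u1}
  ✓ P
Run σ = ⟨b⟩ on Q: start {v0}
  after b @ step 1: ∅ (Q stuck)

b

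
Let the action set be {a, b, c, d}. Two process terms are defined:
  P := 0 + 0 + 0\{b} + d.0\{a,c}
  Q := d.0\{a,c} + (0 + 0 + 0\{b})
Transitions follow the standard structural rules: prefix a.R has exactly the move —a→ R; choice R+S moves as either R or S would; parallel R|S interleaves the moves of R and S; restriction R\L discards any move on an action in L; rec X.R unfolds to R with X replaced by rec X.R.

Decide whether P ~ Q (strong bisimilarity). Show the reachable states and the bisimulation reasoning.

Reachable graph of P (2 states):
  p0 = 0 + 0 + 0\{b} + d.0\{a,c} | =d=> p1
  p1 = 0\{a,c} | ∅
Reachable graph of Q (2 states):
  q0 = d.0\{a,c} + (0 + 0 + 0\{b}) | =d=> q1
  q1 = 0\{a,c} | ∅
Partition-refinement fixed point:
  B0 = {p0, q0}
  B1 = {p1, q1}
p0 ∈ B0, q0 ∈ B0 → same block

bisimilar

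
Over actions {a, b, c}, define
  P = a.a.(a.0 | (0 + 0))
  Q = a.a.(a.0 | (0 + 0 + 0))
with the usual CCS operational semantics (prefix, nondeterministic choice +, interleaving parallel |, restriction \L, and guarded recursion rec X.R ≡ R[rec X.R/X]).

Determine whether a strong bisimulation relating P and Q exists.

LTS(P): 4 reachable states
  s0 = a.a.(a.0 | (0 + 0)) | --a--▸ s1
  s1 = a.(a.0 | (0 + 0)) | --a--▸ s2
  s2 = a.0 | (0 + 0) | --a--▸ s3
  s3 = 0 | (0 + 0) | ∅
LTS(Q): 4 reachable states
  t0 = a.a.(a.0 | (0 + 0 + 0)) | --a--▸ t1
  t1 = a.(a.0 | (0 + 0 + 0)) | --a--▸ t2
  t2 = a.0 | (0 + 0 + 0) | --a--▸ t3
  t3 = 0 | (0 + 0 + 0) | ∅
Partition-refinement fixed point:
  B0 = {s0, t0}
  B1 = {s1, t1}
  B2 = {s2, t2}
  B3 = {s3, t3}
s0 ∈ B0, t0 ∈ B0 → same block

YES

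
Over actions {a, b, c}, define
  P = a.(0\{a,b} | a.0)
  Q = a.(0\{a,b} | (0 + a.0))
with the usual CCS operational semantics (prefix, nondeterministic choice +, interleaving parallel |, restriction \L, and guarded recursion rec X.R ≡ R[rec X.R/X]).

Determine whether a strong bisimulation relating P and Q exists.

Reachable graph of P (3 states):
  p0 = a.(0\{a,b} | a.0) has moves =a=> p1
  p1 = 0\{a,b} | a.0 has moves =a=> p2
  p2 = 0\{a,b} | 0 has moves (no moves)
Reachable graph of Q (3 states):
  q0 = a.(0\{a,b} | (0 + a.0)) has moves =a=> q1
  q1 = 0\{a,b} | (0 + a.0) has moves =a=> q2
  q2 = 0\{a,b} | 0 has moves (no moves)
Partition-refinement fixed point:
  B0 = {p0, q0}
  B1 = {p1, q1}
  B2 = {p2, q2}
p0 ∈ B0, q0 ∈ B0 → same block

YES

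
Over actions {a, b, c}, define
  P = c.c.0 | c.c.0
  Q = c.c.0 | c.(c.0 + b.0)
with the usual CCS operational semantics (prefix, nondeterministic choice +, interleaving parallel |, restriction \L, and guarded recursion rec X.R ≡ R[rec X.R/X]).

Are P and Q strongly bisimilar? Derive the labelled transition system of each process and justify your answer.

LTS(P): 9 reachable states
  m0 = c.c.0 | c.c.0 has moves —c→ m1, —c→ m2
  m1 = c.0 | c.c.0 has moves —c→ m3, —c→ m4
  m2 = c.c.0 | c.0 has moves —c→ m4, —c→ m5
  m3 = 0 | c.c.0 has moves —c→ m6
  m4 = c.0 | c.0 has moves —c→ m6, —c→ m7
  m5 = c.c.0 | 0 has moves —c→ m7
  m6 = 0 | c.0 has moves —c→ m8
  m7 = c.0 | 0 has moves —c→ m8
  m8 = 0 | 0 has moves ·
LTS(Q): 9 reachable states
  n0 = c.c.0 | c.(c.0 + b.0) has moves —c→ n1, —c→ n2
  n1 = c.0 | c.(c.0 + b.0) has moves —c→ n3, —c→ n4
  n2 = c.c.0 | (c.0 + b.0) has moves —b→ n5, —c→ n4, —c→ n5
  n3 = 0 | c.(c.0 + b.0) has moves —c→ n6
  n4 = c.0 | (c.0 + b.0) has moves —b→ n7, —c→ n6, —c→ n7
  n5 = c.c.0 | 0 has moves —c→ n7
  n6 = 0 | (c.0 + b.0) has moves —b→ n8, —c→ n8
  n7 = c.0 | 0 has moves —c→ n8
  n8 = 0 | 0 has moves ·
Bisimilarity quotient blocks:
  B0 = {m0}
  B1 = {m1, m2}
  B2 = {m3, m4, m5, n5}
  B3 = {m6, m7, n7}
  B4 = {m8, n8}
  B5 = {n0}
  B6 = {n2}
  B7 = {n4}
  B8 = {n6}
  B9 = {n1}
  B10 = {n3}
m0 ∈ B0, n0 ∈ B5 → different blocks

not bisimilar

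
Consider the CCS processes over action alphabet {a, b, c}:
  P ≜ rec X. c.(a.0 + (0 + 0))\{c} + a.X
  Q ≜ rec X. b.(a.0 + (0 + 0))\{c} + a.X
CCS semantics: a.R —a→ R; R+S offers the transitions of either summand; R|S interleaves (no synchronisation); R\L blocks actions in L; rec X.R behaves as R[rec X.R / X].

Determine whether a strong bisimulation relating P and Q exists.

NO

LTS(P): 3 reachable states
  p0 = rec X. c.(a.0 + (0 + 0))\{c} + a.X ⊢ ··a··> p0, ··c··> p1
  p1 = (a.0 + (0 + 0))\{c} ⊢ ··a··> p2
  p2 = 0\{c} ⊢ stopped
LTS(Q): 3 reachable states
  q0 = rec X. b.(a.0 + (0 + 0))\{c} + a.X ⊢ ··a··> q0, ··b··> q1
  q1 = (a.0 + (0 + 0))\{c} ⊢ ··a··> q2
  q2 = 0\{c} ⊢ stopped
Bisimilarity quotient blocks:
  B0 = {p0}
  B1 = {p1, q1}
  B2 = {p2, q2}
  B3 = {q0}
p0 ∈ B0, q0 ∈ B3 → different blocks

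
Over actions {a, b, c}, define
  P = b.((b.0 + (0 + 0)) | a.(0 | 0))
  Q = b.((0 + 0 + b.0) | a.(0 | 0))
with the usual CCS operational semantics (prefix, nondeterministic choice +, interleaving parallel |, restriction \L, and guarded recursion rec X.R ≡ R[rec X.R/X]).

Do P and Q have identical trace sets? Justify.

trace-equivalent

Reachable graph of P (5 states):
  p0 = b.((b.0 + (0 + 0)) | a.(0 | 0)) | —b→ p1
  p1 = (b.0 + (0 + 0)) | a.(0 | 0) | —a→ p2, —b→ p3
  p2 = (b.0 + (0 + 0)) | (0 | 0) | —b→ p4
  p3 = 0 | a.(0 | 0) | —a→ p4
  p4 = 0 | (0 | 0) | (no moves)
Reachable graph of Q (5 states):
  q0 = b.((0 + 0 + b.0) | a.(0 | 0)) | —b→ q1
  q1 = (0 + 0 + b.0) | a.(0 | 0) | —a→ q2, —b→ q3
  q2 = (0 + 0 + b.0) | (0 | 0) | —b→ q4
  q3 = 0 | a.(0 | 0) | —a→ q4
  q4 = 0 | (0 | 0) | (no moves)
Bisimilarity quotient blocks:
  B0 = {p0, q0}
  B1 = {p1, q1}
  B2 = {p2, q2}
  B3 = {p4, q4}
  B4 = {p3, q3}
p0 ∈ B0, q0 ∈ B0 → same block
Bisimilar ⇒ trace-equivalent.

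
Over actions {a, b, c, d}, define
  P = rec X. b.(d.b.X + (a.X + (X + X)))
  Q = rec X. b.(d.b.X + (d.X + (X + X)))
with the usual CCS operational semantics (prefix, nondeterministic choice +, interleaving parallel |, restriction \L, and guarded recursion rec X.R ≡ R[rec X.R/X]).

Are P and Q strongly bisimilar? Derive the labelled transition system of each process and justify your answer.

Reachable graph of P (3 states):
  m0 = rec X. b.(d.b.X + (a.X + (X + X))) ⊢ ··b··> m1
  m1 = d.b.(rec X. b.(d.b.X + (a.X + (X + X)))) + (a.(rec X. b.(d.b.X + (a.X + (X + X)))) + ((rec X. b.(d.b.X + (a.X + (X + X)))) + (rec X. b.(d.b.X + (a.X + (X + X)))))) ⊢ ··a··> m0, ··b··> m1, ··d··> m2
  m2 = b.(rec X. b.(d.b.X + (a.X + (X + X)))) ⊢ ··b··> m0
Reachable graph of Q (3 states):
  n0 = rec X. b.(d.b.X + (d.X + (X + X))) ⊢ ··b··> n1
  n1 = d.b.(rec X. b.(d.b.X + (d.X + (X + X)))) + (d.(rec X. b.(d.b.X + (d.X + (X + X)))) + ((rec X. b.(d.b.X + (d.X + (X + X)))) + (rec X. b.(d.b.X + (d.X + (X + X)))))) ⊢ ··b··> n1, ··d··> n0, ··d··> n2
  n2 = b.(rec X. b.(d.b.X + (d.X + (X + X)))) ⊢ ··b··> n0
Coarsest stable partition (strong bisimilarity classes):
  B0 = {m0}
  B1 = {m1}
  B2 = {m2}
  B3 = {n0}
  B4 = {n1}
  B5 = {n2}
m0 ∈ B0, n0 ∈ B3 → different blocks

not bisimilar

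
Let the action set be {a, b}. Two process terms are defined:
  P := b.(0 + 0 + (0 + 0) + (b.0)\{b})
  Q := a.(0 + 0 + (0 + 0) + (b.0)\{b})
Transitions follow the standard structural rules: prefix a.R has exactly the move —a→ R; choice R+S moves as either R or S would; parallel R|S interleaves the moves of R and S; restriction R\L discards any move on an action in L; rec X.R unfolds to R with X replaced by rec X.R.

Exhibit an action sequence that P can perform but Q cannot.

b

P's transition system — 2 states:
  m0 = b.(0 + 0 + (0 + 0) + (b.0)\{b}) :: --b--▸ m1
  m1 = 0 + 0 + (0 + 0) + (b.0)\{b} :: ·
Q's transition system — 2 states:
  n0 = a.(0 + 0 + (0 + 0) + (b.0)\{b}) :: --a--▸ n1
  n1 = 0 + 0 + (0 + 0) + (b.0)\{b} :: ·
Executing b from P (initial set {m0}):
  after b @ step 1: {m1}
  ✓ P
Executing b from Q (initial set {n0}):
  after b @ step 1: no successor for Q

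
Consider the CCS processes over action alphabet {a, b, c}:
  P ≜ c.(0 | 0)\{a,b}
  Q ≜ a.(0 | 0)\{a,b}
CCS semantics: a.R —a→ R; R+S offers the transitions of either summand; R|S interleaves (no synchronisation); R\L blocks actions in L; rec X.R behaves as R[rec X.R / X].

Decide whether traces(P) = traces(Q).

NO — witness ⟨c⟩

Reachable graph of P (2 states):
  u0 = c.(0 | 0)\{a,b} has moves =c=> u1
  u1 = (0 | 0)\{a,b} has moves (no moves)
Reachable graph of Q (2 states):
  v0 = a.(0 | 0)\{a,b} has moves =a=> v1
  v1 = (0 | 0)\{a,b} has moves (no moves)
Run σ = ⟨c⟩ on P: start {u0}
  step 1 (c): {u1}
  P completes σ.
Run σ = ⟨c⟩ on Q: start {v0}
  step 1 (c): ∅ (Q stuck)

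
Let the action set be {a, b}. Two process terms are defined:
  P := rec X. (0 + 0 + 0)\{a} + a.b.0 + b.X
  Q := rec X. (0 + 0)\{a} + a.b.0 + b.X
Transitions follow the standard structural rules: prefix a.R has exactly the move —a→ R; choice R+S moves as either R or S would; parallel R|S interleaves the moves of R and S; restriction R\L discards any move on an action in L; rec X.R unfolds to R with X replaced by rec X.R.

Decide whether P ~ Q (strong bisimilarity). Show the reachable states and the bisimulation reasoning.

bisimilar

P's transition system — 3 states:
  s0 = rec X. (0 + 0 + 0)\{a} + a.b.0 + b.X | ··a··> s1, ··b··> s0
  s1 = b.0 | ··b··> s2
  s2 = 0 | ∅
Q's transition system — 3 states:
  t0 = rec X. (0 + 0)\{a} + a.b.0 + b.X | ··a··> t1, ··b··> t0
  t1 = b.0 | ··b··> t2
  t2 = 0 | ∅
Bisimilarity quotient blocks:
  B0 = {s0, t0}
  B1 = {s1, t1}
  B2 = {s2, t2}
s0 ∈ B0, t0 ∈ B0 → same block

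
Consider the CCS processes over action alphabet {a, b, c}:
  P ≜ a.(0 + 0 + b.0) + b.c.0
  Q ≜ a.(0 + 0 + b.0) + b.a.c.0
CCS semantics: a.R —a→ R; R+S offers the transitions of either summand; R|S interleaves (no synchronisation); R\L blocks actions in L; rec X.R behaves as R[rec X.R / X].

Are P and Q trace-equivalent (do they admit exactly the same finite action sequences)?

Reachable graph of P (4 states):
  u0 = a.(0 + 0 + b.0) + b.c.0 ⊢ --a--▸ u1, --b--▸ u2
  u1 = 0 + 0 + b.0 ⊢ --b--▸ u3
  u2 = c.0 ⊢ --c--▸ u3
  u3 = 0 ⊢ ∅
Reachable graph of Q (5 states):
  v0 = a.(0 + 0 + b.0) + b.a.c.0 ⊢ --a--▸ v1, --b--▸ v2
  v1 = 0 + 0 + b.0 ⊢ --b--▸ v3
  v2 = a.c.0 ⊢ --a--▸ v4
  v3 = 0 ⊢ ∅
  v4 = c.0 ⊢ --c--▸ v3
Executing bc from P (initial set {u0}):
  after b @ step 1: {u2}
  after c @ step 2: {u3}
  — P admits the full trace.
Executing bc from Q (initial set {v0}):
  after b @ step 1: {v2}
  after c @ step 2: ∅ (Q stuck)

NO — witness ⟨bc⟩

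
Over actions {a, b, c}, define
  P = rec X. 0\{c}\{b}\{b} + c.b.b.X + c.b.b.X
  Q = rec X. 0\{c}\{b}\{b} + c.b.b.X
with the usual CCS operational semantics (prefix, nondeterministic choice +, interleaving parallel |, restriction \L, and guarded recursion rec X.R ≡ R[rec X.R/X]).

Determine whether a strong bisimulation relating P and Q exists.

Reachable graph of P (3 states):
  m0 = rec X. 0\{c}\{b}\{b} + c.b.b.X + c.b.b.X | —c→ m1
  m1 = b.b.(rec X. 0\{c}\{b}\{b} + c.b.b.X + c.b.b.X) | —b→ m2
  m2 = b.(rec X. 0\{c}\{b}\{b} + c.b.b.X + c.b.b.X) | —b→ m0
Reachable graph of Q (3 states):
  n0 = rec X. 0\{c}\{b}\{b} + c.b.b.X | —c→ n1
  n1 = b.b.(rec X. 0\{c}\{b}\{b} + c.b.b.X) | —b→ n2
  n2 = b.(rec X. 0\{c}\{b}\{b} + c.b.b.X) | —b→ n0
Partition-refinement fixed point:
  B0 = {m0, n0}
  B1 = {m1, n1}
  B2 = {m2, n2}
m0 ∈ B0, n0 ∈ B0 → same block

YES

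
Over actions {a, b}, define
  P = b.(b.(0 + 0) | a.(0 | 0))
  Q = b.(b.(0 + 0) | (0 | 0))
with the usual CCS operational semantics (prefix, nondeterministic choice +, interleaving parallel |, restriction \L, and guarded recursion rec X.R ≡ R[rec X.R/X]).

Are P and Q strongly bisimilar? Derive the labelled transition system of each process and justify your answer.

NO

P's transition system — 5 states:
  s0 = b.(b.(0 + 0) | a.(0 | 0)) ⊢ --b--▸ s1
  s1 = b.(0 + 0) | a.(0 | 0) ⊢ --a--▸ s2, --b--▸ s3
  s2 = b.(0 + 0) | (0 | 0) ⊢ --b--▸ s4
  s3 = (0 + 0) | a.(0 | 0) ⊢ --a--▸ s4
  s4 = (0 + 0) | (0 | 0) ⊢ deadlocked
Q's transition system — 3 states:
  t0 = b.(b.(0 + 0) | (0 | 0)) ⊢ --b--▸ t1
  t1 = b.(0 + 0) | (0 | 0) ⊢ --b--▸ t2
  t2 = (0 + 0) | (0 | 0) ⊢ deadlocked
Coarsest stable partition (strong bisimilarity classes):
  B0 = {s0}
  B1 = {s1}
  B2 = {s2, t1}
  B3 = {s4, t2}
  B4 = {s3}
  B5 = {t0}
s0 ∈ B0, t0 ∈ B5 → different blocks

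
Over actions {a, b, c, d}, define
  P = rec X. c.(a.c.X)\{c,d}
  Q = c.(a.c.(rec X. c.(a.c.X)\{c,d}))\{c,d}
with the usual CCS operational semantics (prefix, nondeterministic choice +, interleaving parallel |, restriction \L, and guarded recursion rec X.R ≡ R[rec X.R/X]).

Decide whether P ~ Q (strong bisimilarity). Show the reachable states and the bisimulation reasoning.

YES

Reachable graph of P (3 states):
  s0 = rec X. c.(a.c.X)\{c,d} ⊢ =c=> s1
  s1 = (a.c.(rec X. c.(a.c.X)\{c,d}))\{c,d} ⊢ =a=> s2
  s2 = (c.(rec X. c.(a.c.X)\{c,d}))\{c,d} ⊢ ·
Reachable graph of Q (3 states):
  t0 = c.(a.c.(rec X. c.(a.c.X)\{c,d}))\{c,d} ⊢ =c=> t1
  t1 = (a.c.(rec X. c.(a.c.X)\{c,d}))\{c,d} ⊢ =a=> t2
  t2 = (c.(rec X. c.(a.c.X)\{c,d}))\{c,d} ⊢ ·
Bisimilarity quotient blocks:
  B0 = {s0, t0}
  B1 = {s1, t1}
  B2 = {s2, t2}
s0 ∈ B0, t0 ∈ B0 → same block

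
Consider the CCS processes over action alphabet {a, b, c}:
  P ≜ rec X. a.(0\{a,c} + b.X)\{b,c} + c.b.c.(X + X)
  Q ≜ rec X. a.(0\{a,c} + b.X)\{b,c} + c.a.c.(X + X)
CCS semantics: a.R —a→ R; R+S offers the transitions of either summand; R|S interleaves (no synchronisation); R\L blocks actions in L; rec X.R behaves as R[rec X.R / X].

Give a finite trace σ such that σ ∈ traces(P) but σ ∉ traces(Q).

Reachable graph of P (5 states):
  u0 = rec X. a.(0\{a,c} + b.X)\{b,c} + c.b.c.(X + X) ⊢ =a=> u1, =c=> u2
  u1 = (0\{a,c} + b.(rec X. a.(0\{a,c} + b.X)\{b,c} + c.b.c.(X + X)))\{b,c} ⊢ ·
  u2 = b.c.((rec X. a.(0\{a,c} + b.X)\{b,c} + c.b.c.(X + X)) + (rec X. a.(0\{a,c} + b.X)\{b,c} + c.b.c.(X + X))) ⊢ =b=> u3
  u3 = c.((rec X. a.(0\{a,c} + b.X)\{b,c} + c.b.c.(X + X)) + (rec X. a.(0\{a,c} + b.X)\{b,c} + c.b.c.(X + X))) ⊢ =c=> u4
  u4 = (rec X. a.(0\{a,c} + b.X)\{b,c} + c.b.c.(X + X)) + (rec X. a.(0\{a,c} + b.X)\{b,c} + c.b.c.(X + X)) ⊢ =a=> u1, =c=> u2
Reachable graph of Q (5 states):
  v0 = rec X. a.(0\{a,c} + b.X)\{b,c} + c.a.c.(X + X) ⊢ =a=> v1, =c=> v2
  v1 = (0\{a,c} + b.(rec X. a.(0\{a,c} + b.X)\{b,c} + c.a.c.(X + X)))\{b,c} ⊢ ·
  v2 = a.c.((rec X. a.(0\{a,c} + b.X)\{b,c} + c.a.c.(X + X)) + (rec X. a.(0\{a,c} + b.X)\{b,c} + c.a.c.(X + X))) ⊢ =a=> v3
  v3 = c.((rec X. a.(0\{a,c} + b.X)\{b,c} + c.a.c.(X + X)) + (rec X. a.(0\{a,c} + b.X)\{b,c} + c.a.c.(X + X))) ⊢ =c=> v4
  v4 = (rec X. a.(0\{a,c} + b.X)\{b,c} + c.a.c.(X + X)) + (rec X. a.(0\{a,c} + b.X)\{b,c} + c.a.c.(X + X)) ⊢ =a=> v1, =c=> v2
Trace ⟨cb⟩ through P, begin at {u0}:
  step 1 (c): {u2}
  step 2 (b): {u3}
  ✓ P
Trace ⟨cb⟩ through Q, begin at {v0}:
  step 1 (c): {v2}
  step 2 (b): ∅  — Q cannot continue

cb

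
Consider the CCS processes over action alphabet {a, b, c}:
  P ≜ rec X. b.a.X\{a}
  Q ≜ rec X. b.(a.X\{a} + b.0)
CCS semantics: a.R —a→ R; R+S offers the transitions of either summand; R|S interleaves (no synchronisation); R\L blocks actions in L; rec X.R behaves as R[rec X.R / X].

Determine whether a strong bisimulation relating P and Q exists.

NO

Reachable graph of P (4 states):
  s0 = rec X. b.a.X\{a} → --b--▸ s1
  s1 = a.(rec X. b.a.X\{a})\{a} → --a--▸ s2
  s2 = (rec X. b.a.X\{a})\{a} → --b--▸ s3
  s3 = (a.(rec X. b.a.X\{a})\{a})\{a} → ·
Reachable graph of Q (6 states):
  t0 = rec X. b.(a.X\{a} + b.0) → --b--▸ t1
  t1 = a.(rec X. b.(a.X\{a} + b.0))\{a} + b.0 → --a--▸ t2, --b--▸ t3
  t2 = (rec X. b.(a.X\{a} + b.0))\{a} → --b--▸ t4
  t3 = 0 → ·
  t4 = (a.(rec X. b.(a.X\{a} + b.0))\{a} + b.0)\{a} → --b--▸ t5
  t5 = 0\{a} → ·
Partition-refinement fixed point:
  B0 = {s0}
  B1 = {s1}
  B2 = {s2, t4}
  B3 = {s3, t3, t5}
  B4 = {t0}
  B5 = {t1}
  B6 = {t2}
s0 ∈ B0, t0 ∈ B4 → different blocks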